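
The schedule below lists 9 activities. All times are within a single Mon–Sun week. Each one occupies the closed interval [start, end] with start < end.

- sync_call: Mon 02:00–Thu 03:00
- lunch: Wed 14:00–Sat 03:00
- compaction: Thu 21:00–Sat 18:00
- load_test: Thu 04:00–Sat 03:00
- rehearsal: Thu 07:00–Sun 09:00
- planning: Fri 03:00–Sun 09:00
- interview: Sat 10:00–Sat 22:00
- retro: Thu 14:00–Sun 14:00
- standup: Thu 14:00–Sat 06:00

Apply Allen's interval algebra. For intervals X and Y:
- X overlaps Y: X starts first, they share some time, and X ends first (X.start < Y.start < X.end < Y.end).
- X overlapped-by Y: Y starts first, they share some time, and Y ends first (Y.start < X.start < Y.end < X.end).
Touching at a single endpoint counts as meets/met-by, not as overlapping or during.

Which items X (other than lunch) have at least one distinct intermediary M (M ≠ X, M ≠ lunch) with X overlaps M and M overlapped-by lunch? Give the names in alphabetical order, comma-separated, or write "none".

Target lunch = [Wed 14:00, Sat 03:00].
Intermediaries M with M overlapped-by lunch: compaction, planning, rehearsal, retro, standup.
Via compaction — items with X overlaps compaction: load_test, standup.
Via planning — items with X overlaps planning: compaction, load_test, standup.
Via rehearsal — items with X overlaps rehearsal: load_test.
Via retro — items with X overlaps retro: load_test, rehearsal.
Via standup — items with X overlaps standup: load_test.
Union: compaction, load_test, rehearsal, standup.

compaction, load_test, rehearsal, standup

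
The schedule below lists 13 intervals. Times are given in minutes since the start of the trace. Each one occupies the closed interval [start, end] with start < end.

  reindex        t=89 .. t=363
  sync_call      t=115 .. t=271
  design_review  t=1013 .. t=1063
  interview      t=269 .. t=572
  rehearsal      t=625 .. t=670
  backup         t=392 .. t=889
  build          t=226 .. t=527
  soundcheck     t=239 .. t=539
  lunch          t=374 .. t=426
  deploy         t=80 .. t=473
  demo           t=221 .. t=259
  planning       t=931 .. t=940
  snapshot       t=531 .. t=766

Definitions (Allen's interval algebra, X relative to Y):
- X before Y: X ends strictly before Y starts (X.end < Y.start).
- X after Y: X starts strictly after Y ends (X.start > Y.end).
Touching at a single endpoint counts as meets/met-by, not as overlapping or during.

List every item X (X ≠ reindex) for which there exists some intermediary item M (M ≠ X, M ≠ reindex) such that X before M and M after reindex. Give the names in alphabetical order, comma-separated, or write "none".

backup, build, demo, deploy, interview, lunch, planning, rehearsal, snapshot, soundcheck, sync_call

Target reindex = [t=89, t=363].
Intermediaries M with M after reindex: backup, design_review, lunch, planning, rehearsal, snapshot.
Via backup — items with X before backup: demo, sync_call.
Via design_review — items with X before design_review: backup, build, demo, deploy, interview, lunch, planning, rehearsal, snapshot, soundcheck, sync_call.
Via lunch — items with X before lunch: demo, sync_call.
Via planning — items with X before planning: backup, build, demo, deploy, interview, lunch, rehearsal, snapshot, soundcheck, sync_call.
Via rehearsal — items with X before rehearsal: build, demo, deploy, interview, lunch, soundcheck, sync_call.
Via snapshot — items with X before snapshot: build, demo, deploy, lunch, sync_call.
Union: backup, build, demo, deploy, interview, lunch, planning, rehearsal, snapshot, soundcheck, sync_call.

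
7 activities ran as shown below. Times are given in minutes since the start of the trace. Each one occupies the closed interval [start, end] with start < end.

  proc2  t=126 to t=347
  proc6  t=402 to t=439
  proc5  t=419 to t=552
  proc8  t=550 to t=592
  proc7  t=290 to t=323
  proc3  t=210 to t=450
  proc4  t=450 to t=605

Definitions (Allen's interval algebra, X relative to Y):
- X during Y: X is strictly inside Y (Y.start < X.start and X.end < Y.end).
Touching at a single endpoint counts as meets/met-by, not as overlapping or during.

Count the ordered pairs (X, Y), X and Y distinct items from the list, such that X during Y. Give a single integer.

Checking all 42 ordered pairs for relation 'during'; matching pairs in alphabetical order:
(proc6, proc3): proc6 during proc3 ✓
(proc7, proc2): proc7 during proc2 ✓
(proc7, proc3): proc7 during proc3 ✓
(proc8, proc4): proc8 during proc4 ✓
Count: 4.

4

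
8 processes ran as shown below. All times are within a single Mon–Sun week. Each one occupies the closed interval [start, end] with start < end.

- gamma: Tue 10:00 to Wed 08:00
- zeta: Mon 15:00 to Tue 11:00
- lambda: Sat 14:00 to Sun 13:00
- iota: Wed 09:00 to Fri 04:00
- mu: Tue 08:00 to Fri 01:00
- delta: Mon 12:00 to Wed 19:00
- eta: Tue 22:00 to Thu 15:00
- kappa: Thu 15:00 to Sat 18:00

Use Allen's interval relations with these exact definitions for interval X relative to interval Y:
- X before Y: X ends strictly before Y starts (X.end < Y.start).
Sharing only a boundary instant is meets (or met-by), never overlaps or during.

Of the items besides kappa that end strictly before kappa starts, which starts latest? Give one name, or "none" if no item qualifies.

gamma

Target kappa = [Thu 15:00, Sat 18:00].
delta [Mon 12:00, Wed 19:00] → before → candidate.
eta [Tue 22:00, Thu 15:00] → meets → excluded.
gamma [Tue 10:00, Wed 08:00] → before → candidate.
iota [Wed 09:00, Fri 04:00] → overlaps → excluded.
lambda [Sat 14:00, Sun 13:00] → overlapped-by → excluded.
mu [Tue 08:00, Fri 01:00] → overlaps → excluded.
zeta [Mon 15:00, Tue 11:00] → before → candidate.
Among candidates, latest start is Tue 10:00 → gamma.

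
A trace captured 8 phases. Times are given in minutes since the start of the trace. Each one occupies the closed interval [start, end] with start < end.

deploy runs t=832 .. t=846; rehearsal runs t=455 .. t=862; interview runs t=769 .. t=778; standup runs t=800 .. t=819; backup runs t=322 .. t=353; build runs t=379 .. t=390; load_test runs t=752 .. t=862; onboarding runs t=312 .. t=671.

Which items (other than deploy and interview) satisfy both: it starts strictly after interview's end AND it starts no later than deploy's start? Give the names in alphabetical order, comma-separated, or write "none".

Conditions: its start is strictly after interview's end (X.start > t=778) AND its start is no later than deploy's start (X.start <= t=832).
backup: start t=322 > t=778? ✗; start t=322 <= t=832? ✓ → no.
build: start t=379 > t=778? ✗; start t=379 <= t=832? ✓ → no.
load_test: start t=752 > t=778? ✗; start t=752 <= t=832? ✓ → no.
onboarding: start t=312 > t=778? ✗; start t=312 <= t=832? ✓ → no.
rehearsal: start t=455 > t=778? ✗; start t=455 <= t=832? ✓ → no.
standup: start t=800 > t=778? ✓; start t=800 <= t=832? ✓ → yes.
Result: standup.

standup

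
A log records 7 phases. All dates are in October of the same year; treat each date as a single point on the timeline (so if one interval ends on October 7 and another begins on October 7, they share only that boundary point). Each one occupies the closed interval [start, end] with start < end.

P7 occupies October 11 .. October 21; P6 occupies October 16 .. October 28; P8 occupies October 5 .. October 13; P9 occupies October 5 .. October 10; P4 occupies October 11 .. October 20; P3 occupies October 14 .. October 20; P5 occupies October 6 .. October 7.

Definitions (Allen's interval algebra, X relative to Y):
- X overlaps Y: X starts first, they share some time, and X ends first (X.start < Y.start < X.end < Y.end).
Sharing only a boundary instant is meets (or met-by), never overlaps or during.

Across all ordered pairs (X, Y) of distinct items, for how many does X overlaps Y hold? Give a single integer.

Checking all 42 ordered pairs for relation 'overlaps'; matching pairs in alphabetical order:
(P3, P6): P3 overlaps P6 ✓
(P4, P6): P4 overlaps P6 ✓
(P7, P6): P7 overlaps P6 ✓
(P8, P4): P8 overlaps P4 ✓
(P8, P7): P8 overlaps P7 ✓
Count: 5.

5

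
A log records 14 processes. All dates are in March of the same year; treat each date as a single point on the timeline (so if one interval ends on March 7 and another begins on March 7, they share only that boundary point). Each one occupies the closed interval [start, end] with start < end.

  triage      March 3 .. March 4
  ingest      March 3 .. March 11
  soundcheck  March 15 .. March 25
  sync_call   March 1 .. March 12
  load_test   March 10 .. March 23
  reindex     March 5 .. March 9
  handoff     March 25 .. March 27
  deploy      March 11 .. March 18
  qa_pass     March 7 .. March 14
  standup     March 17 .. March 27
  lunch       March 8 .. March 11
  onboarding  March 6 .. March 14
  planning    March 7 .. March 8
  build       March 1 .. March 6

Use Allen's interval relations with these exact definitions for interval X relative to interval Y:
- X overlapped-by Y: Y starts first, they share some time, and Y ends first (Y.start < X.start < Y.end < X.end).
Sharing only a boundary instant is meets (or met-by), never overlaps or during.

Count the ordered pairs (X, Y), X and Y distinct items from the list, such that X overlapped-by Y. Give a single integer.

Checking all 182 ordered pairs for relation 'overlapped-by'; matching pairs in alphabetical order:
(deploy, onboarding): deploy overlapped-by onboarding ✓
(deploy, qa_pass): deploy overlapped-by qa_pass ✓
(deploy, sync_call): deploy overlapped-by sync_call ✓
(ingest, build): ingest overlapped-by build ✓
(load_test, ingest): load_test overlapped-by ingest ✓
(load_test, lunch): load_test overlapped-by lunch ✓
(load_test, onboarding): load_test overlapped-by onboarding ✓
(load_test, qa_pass): load_test overlapped-by qa_pass ✓
(load_test, sync_call): load_test overlapped-by sync_call ✓
(lunch, reindex): lunch overlapped-by reindex ✓
(onboarding, ingest): onboarding overlapped-by ingest ✓
(onboarding, reindex): onboarding overlapped-by reindex ✓
(onboarding, sync_call): onboarding overlapped-by sync_call ✓
(qa_pass, ingest): qa_pass overlapped-by ingest ✓
(qa_pass, reindex): qa_pass overlapped-by reindex ✓
(qa_pass, sync_call): qa_pass overlapped-by sync_call ✓
(reindex, build): reindex overlapped-by build ✓
(soundcheck, deploy): soundcheck overlapped-by deploy ✓
(soundcheck, load_test): soundcheck overlapped-by load_test ✓
(standup, deploy): standup overlapped-by deploy ✓
(standup, load_test): standup overlapped-by load_test ✓
(standup, soundcheck): standup overlapped-by soundcheck ✓
Count: 22.

22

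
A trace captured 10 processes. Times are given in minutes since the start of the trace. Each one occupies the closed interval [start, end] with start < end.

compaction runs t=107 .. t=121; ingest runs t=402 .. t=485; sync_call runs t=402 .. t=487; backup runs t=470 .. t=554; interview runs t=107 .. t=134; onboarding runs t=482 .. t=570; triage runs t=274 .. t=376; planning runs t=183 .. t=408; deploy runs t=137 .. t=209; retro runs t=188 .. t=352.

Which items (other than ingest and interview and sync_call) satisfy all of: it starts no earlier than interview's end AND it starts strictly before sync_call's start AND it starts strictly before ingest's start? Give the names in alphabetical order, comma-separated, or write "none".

deploy, planning, retro, triage

Conditions: its start is no earlier than interview's end (X.start >= t=134) AND its start is strictly before sync_call's start (X.start < t=402) AND its start is strictly before ingest's start (X.start < t=402).
backup: start t=470 >= t=134? ✓; start t=470 < t=402? ✗; start t=470 < t=402? ✗ → no.
compaction: start t=107 >= t=134? ✗; start t=107 < t=402? ✓; start t=107 < t=402? ✓ → no.
deploy: start t=137 >= t=134? ✓; start t=137 < t=402? ✓; start t=137 < t=402? ✓ → yes.
onboarding: start t=482 >= t=134? ✓; start t=482 < t=402? ✗; start t=482 < t=402? ✗ → no.
planning: start t=183 >= t=134? ✓; start t=183 < t=402? ✓; start t=183 < t=402? ✓ → yes.
retro: start t=188 >= t=134? ✓; start t=188 < t=402? ✓; start t=188 < t=402? ✓ → yes.
triage: start t=274 >= t=134? ✓; start t=274 < t=402? ✓; start t=274 < t=402? ✓ → yes.
Result: deploy, planning, retro, triage.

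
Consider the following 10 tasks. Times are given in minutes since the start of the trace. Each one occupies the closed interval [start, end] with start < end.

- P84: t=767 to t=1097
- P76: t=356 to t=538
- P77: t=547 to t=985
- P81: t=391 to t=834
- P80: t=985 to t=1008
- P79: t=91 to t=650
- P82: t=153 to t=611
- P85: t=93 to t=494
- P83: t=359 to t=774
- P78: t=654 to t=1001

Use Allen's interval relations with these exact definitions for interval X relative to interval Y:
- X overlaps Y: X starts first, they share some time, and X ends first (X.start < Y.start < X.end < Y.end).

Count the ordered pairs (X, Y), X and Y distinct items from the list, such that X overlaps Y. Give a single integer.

Checking all 90 ordered pairs for relation 'overlaps'; matching pairs in alphabetical order:
(P76, P81): P76 overlaps P81 ✓
(P76, P83): P76 overlaps P83 ✓
(P77, P78): P77 overlaps P78 ✓
(P77, P84): P77 overlaps P84 ✓
(P78, P80): P78 overlaps P80 ✓
(P78, P84): P78 overlaps P84 ✓
(P79, P77): P79 overlaps P77 ✓
(P79, P81): P79 overlaps P81 ✓
(P79, P83): P79 overlaps P83 ✓
(P81, P77): P81 overlaps P77 ✓
(P81, P78): P81 overlaps P78 ✓
(P81, P84): P81 overlaps P84 ✓
(P82, P77): P82 overlaps P77 ✓
(P82, P81): P82 overlaps P81 ✓
(P82, P83): P82 overlaps P83 ✓
(P83, P77): P83 overlaps P77 ✓
(P83, P78): P83 overlaps P78 ✓
(P83, P81): P83 overlaps P81 ✓
(P83, P84): P83 overlaps P84 ✓
(P85, P76): P85 overlaps P76 ✓
(P85, P81): P85 overlaps P81 ✓
(P85, P82): P85 overlaps P82 ✓
(P85, P83): P85 overlaps P83 ✓
Count: 23.

23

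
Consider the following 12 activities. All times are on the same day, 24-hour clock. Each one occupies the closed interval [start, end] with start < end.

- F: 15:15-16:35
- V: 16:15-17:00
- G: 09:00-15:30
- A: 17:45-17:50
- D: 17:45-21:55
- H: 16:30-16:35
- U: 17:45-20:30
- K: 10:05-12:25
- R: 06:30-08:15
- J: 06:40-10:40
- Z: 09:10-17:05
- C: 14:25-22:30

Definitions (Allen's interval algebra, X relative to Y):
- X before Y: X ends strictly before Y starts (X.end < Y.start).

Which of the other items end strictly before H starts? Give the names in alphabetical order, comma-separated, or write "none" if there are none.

G, J, K, R

Target H = [16:30, 16:35].
A [17:45, 17:50] → after → no.
C [14:25, 22:30] → contains → no.
D [17:45, 21:55] → after → no.
F [15:15, 16:35] → finished-by → no.
G [09:00, 15:30] → before → yes.
J [06:40, 10:40] → before → yes.
K [10:05, 12:25] → before → yes.
R [06:30, 08:15] → before → yes.
U [17:45, 20:30] → after → no.
V [16:15, 17:00] → contains → no.
Z [09:10, 17:05] → contains → no.
Result: G, J, K, R.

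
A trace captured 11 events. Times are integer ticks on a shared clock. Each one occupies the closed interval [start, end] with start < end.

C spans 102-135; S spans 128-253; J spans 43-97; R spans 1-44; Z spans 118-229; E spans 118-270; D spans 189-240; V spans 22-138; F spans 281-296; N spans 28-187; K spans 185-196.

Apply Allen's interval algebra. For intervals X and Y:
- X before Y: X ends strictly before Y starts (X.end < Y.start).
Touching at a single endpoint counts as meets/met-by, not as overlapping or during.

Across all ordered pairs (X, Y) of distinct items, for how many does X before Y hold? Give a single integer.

27

Checking all 110 ordered pairs for relation 'before'; matching pairs in alphabetical order:
(C, D): C before D ✓
(C, F): C before F ✓
(C, K): C before K ✓
(D, F): D before F ✓
(E, F): E before F ✓
(J, C): J before C ✓
(J, D): J before D ✓
(J, E): J before E ✓
(J, F): J before F ✓
(J, K): J before K ✓
(J, S): J before S ✓
(J, Z): J before Z ✓
(K, F): K before F ✓
(N, D): N before D ✓
(N, F): N before F ✓
(R, C): R before C ✓
(R, D): R before D ✓
(R, E): R before E ✓
(R, F): R before F ✓
(R, K): R before K ✓
(R, S): R before S ✓
(R, Z): R before Z ✓
(S, F): S before F ✓
(V, D): V before D ✓
... plus 3 further pairs not listed.
Count: 27.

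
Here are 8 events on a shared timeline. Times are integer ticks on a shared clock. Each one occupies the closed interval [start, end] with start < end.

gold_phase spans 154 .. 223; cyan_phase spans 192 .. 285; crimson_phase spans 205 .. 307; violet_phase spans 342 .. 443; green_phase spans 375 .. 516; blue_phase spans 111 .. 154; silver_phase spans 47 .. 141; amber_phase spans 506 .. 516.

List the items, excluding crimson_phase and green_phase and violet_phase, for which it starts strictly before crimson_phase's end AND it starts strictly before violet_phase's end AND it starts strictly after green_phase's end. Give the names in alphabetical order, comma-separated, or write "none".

Conditions: its start is strictly before crimson_phase's end (X.start < 307) AND its start is strictly before violet_phase's end (X.start < 443) AND its start is strictly after green_phase's end (X.start > 516).
amber_phase: start 506 < 307? ✗; start 506 < 443? ✗; start 506 > 516? ✗ → no.
blue_phase: start 111 < 307? ✓; start 111 < 443? ✓; start 111 > 516? ✗ → no.
cyan_phase: start 192 < 307? ✓; start 192 < 443? ✓; start 192 > 516? ✗ → no.
gold_phase: start 154 < 307? ✓; start 154 < 443? ✓; start 154 > 516? ✗ → no.
silver_phase: start 47 < 307? ✓; start 47 < 443? ✓; start 47 > 516? ✗ → no.
Result: none.

none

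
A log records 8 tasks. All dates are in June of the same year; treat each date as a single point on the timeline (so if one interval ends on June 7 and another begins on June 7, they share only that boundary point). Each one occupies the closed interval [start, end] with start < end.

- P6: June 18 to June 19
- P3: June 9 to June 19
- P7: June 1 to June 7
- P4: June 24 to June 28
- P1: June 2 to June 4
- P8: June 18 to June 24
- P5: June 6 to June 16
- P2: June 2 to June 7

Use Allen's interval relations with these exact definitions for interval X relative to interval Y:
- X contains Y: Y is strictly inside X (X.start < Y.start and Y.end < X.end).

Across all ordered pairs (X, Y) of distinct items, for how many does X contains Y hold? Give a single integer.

Checking all 56 ordered pairs for relation 'contains'; matching pairs in alphabetical order:
(P7, P1): P7 contains P1 ✓
Count: 1.

1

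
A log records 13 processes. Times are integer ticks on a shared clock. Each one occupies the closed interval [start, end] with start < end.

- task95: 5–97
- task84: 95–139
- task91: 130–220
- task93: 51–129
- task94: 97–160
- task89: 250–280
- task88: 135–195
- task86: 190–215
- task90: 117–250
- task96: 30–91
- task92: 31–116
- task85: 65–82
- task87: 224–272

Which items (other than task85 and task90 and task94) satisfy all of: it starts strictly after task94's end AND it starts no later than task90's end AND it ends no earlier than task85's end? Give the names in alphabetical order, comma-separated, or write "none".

Conditions: its start is strictly after task94's end (X.start > 160) AND its start is no later than task90's end (X.start <= 250) AND its end is no earlier than task85's end (X.end >= 82).
task84: start 95 > 160? ✗; start 95 <= 250? ✓; end 139 >= 82? ✓ → no.
task86: start 190 > 160? ✓; start 190 <= 250? ✓; end 215 >= 82? ✓ → yes.
task87: start 224 > 160? ✓; start 224 <= 250? ✓; end 272 >= 82? ✓ → yes.
task88: start 135 > 160? ✗; start 135 <= 250? ✓; end 195 >= 82? ✓ → no.
task89: start 250 > 160? ✓; start 250 <= 250? ✓; end 280 >= 82? ✓ → yes.
task91: start 130 > 160? ✗; start 130 <= 250? ✓; end 220 >= 82? ✓ → no.
task92: start 31 > 160? ✗; start 31 <= 250? ✓; end 116 >= 82? ✓ → no.
task93: start 51 > 160? ✗; start 51 <= 250? ✓; end 129 >= 82? ✓ → no.
task95: start 5 > 160? ✗; start 5 <= 250? ✓; end 97 >= 82? ✓ → no.
task96: start 30 > 160? ✗; start 30 <= 250? ✓; end 91 >= 82? ✓ → no.
Result: task86, task87, task89.

task86, task87, task89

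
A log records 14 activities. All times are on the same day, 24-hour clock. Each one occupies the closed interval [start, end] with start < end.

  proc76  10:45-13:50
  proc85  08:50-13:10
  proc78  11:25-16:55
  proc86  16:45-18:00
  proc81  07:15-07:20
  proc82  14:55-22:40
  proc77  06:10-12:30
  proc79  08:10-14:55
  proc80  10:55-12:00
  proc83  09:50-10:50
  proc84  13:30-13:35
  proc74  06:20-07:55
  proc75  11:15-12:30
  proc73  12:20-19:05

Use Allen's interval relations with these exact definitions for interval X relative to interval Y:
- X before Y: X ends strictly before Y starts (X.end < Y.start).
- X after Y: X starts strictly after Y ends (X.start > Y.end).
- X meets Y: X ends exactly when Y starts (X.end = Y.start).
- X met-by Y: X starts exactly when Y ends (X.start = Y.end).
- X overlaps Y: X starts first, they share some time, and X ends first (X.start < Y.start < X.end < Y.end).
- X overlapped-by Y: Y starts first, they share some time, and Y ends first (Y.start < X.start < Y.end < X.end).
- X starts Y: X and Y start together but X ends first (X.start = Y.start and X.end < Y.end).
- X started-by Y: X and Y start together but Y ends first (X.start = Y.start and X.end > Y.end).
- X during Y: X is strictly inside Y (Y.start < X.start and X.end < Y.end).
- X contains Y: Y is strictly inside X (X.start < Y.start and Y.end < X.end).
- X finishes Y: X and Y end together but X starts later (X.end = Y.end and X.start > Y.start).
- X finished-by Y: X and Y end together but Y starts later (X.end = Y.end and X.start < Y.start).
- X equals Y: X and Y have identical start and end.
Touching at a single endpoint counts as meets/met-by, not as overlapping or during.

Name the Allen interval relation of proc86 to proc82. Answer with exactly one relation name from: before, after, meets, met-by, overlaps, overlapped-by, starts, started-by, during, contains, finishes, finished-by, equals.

during

proc86 = [16:45, 18:00]; proc82 = [14:55, 22:40].
Compare endpoints: proc86.start > proc82.start, proc86.start < proc82.end, proc86.end > proc82.start, proc86.end < proc82.end.
That pattern is 'during'.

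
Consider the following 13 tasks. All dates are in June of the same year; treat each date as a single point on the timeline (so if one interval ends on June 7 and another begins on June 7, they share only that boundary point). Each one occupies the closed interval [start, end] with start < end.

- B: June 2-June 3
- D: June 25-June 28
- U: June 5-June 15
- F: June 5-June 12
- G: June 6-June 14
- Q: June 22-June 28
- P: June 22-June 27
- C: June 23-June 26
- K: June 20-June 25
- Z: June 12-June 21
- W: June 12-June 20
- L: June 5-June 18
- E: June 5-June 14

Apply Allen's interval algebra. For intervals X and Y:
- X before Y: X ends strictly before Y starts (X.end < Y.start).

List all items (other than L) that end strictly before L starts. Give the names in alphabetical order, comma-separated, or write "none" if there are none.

B

Target L = [June 5, June 18].
B [June 2, June 3] → before → yes.
C [June 23, June 26] → after → no.
D [June 25, June 28] → after → no.
E [June 5, June 14] → starts → no.
F [June 5, June 12] → starts → no.
G [June 6, June 14] → during → no.
K [June 20, June 25] → after → no.
P [June 22, June 27] → after → no.
Q [June 22, June 28] → after → no.
U [June 5, June 15] → starts → no.
W [June 12, June 20] → overlapped-by → no.
Z [June 12, June 21] → overlapped-by → no.
Result: B.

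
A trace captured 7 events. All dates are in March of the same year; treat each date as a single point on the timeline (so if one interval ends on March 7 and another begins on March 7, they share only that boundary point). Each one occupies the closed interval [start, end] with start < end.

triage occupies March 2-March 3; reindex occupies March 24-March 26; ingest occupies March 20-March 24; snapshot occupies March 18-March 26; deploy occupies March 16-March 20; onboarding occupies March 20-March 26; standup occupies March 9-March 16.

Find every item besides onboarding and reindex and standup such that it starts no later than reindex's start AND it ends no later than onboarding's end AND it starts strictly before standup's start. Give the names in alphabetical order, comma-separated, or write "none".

triage

Conditions: its start is no later than reindex's start (X.start <= March 24) AND its end is no later than onboarding's end (X.end <= March 26) AND its start is strictly before standup's start (X.start < March 9).
deploy: start March 16 <= March 24? ✓; end March 20 <= March 26? ✓; start March 16 < March 9? ✗ → no.
ingest: start March 20 <= March 24? ✓; end March 24 <= March 26? ✓; start March 20 < March 9? ✗ → no.
snapshot: start March 18 <= March 24? ✓; end March 26 <= March 26? ✓; start March 18 < March 9? ✗ → no.
triage: start March 2 <= March 24? ✓; end March 3 <= March 26? ✓; start March 2 < March 9? ✓ → yes.
Result: triage.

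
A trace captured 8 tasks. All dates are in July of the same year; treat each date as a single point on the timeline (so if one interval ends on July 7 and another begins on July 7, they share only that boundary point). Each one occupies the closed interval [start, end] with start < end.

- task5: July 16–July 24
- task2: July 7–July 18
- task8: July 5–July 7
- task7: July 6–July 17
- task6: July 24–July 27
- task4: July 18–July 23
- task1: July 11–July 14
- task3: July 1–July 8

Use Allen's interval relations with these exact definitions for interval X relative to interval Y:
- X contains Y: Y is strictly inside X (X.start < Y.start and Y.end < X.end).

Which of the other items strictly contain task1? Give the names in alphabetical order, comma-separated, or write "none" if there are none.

Target task1 = [July 11, July 14].
task2 [July 7, July 18] → contains → yes.
task3 [July 1, July 8] → before → no.
task4 [July 18, July 23] → after → no.
task5 [July 16, July 24] → after → no.
task6 [July 24, July 27] → after → no.
task7 [July 6, July 17] → contains → yes.
task8 [July 5, July 7] → before → no.
Result: task2, task7.

task2, task7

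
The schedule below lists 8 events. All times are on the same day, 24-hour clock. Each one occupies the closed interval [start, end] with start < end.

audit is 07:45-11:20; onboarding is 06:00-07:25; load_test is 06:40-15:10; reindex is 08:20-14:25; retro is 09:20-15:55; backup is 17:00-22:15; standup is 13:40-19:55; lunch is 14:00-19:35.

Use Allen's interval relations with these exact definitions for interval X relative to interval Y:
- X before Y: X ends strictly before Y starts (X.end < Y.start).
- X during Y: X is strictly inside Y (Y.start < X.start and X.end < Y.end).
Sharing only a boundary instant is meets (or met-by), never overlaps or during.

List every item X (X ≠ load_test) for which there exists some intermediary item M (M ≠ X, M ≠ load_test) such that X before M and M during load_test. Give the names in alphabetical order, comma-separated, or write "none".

Target load_test = [06:40, 15:10].
Intermediaries M with M during load_test: audit, reindex.
Via audit — items with X before audit: onboarding.
Via reindex — items with X before reindex: onboarding.
Union: onboarding.

onboarding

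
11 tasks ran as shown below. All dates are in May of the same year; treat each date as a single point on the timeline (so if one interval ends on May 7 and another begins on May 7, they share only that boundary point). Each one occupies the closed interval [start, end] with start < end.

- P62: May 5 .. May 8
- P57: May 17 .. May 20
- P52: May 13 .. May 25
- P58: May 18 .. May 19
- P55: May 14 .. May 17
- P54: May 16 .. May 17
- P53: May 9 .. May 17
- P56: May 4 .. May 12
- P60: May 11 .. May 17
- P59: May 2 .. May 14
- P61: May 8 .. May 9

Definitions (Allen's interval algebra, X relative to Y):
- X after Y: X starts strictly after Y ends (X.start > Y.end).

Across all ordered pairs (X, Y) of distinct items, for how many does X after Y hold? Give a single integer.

25

Checking all 110 ordered pairs for relation 'after'; matching pairs in alphabetical order:
(P52, P56): P52 after P56 ✓
(P52, P61): P52 after P61 ✓
(P52, P62): P52 after P62 ✓
(P53, P62): P53 after P62 ✓
(P54, P56): P54 after P56 ✓
(P54, P59): P54 after P59 ✓
(P54, P61): P54 after P61 ✓
(P54, P62): P54 after P62 ✓
(P55, P56): P55 after P56 ✓
(P55, P61): P55 after P61 ✓
(P55, P62): P55 after P62 ✓
(P57, P56): P57 after P56 ✓
(P57, P59): P57 after P59 ✓
(P57, P61): P57 after P61 ✓
(P57, P62): P57 after P62 ✓
(P58, P53): P58 after P53 ✓
(P58, P54): P58 after P54 ✓
(P58, P55): P58 after P55 ✓
(P58, P56): P58 after P56 ✓
(P58, P59): P58 after P59 ✓
(P58, P60): P58 after P60 ✓
(P58, P61): P58 after P61 ✓
(P58, P62): P58 after P62 ✓
(P60, P61): P60 after P61 ✓
... plus 1 further pairs not listed.
Count: 25.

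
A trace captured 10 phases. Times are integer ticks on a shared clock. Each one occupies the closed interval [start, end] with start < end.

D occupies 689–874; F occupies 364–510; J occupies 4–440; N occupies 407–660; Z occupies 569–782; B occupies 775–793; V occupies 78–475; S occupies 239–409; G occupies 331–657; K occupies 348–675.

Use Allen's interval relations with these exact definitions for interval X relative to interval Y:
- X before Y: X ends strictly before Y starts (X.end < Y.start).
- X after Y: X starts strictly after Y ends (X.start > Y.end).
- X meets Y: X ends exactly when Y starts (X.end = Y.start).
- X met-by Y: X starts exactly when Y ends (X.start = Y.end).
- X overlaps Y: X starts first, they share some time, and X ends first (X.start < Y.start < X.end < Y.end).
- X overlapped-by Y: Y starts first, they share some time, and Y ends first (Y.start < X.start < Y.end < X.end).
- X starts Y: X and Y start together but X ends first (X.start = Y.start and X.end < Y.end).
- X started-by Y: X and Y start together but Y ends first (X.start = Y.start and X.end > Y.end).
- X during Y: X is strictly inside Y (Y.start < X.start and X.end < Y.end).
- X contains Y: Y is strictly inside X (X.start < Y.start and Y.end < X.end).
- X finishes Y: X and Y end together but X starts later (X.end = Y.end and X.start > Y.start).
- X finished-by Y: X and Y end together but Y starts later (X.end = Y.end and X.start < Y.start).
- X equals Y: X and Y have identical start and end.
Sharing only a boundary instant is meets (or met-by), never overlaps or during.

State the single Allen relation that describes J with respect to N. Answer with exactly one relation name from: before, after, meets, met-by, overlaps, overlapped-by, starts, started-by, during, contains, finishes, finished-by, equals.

overlaps

J = [4, 440]; N = [407, 660].
Compare endpoints: J.start < N.start, J.start < N.end, J.end > N.start, J.end < N.end.
That pattern is 'overlaps'.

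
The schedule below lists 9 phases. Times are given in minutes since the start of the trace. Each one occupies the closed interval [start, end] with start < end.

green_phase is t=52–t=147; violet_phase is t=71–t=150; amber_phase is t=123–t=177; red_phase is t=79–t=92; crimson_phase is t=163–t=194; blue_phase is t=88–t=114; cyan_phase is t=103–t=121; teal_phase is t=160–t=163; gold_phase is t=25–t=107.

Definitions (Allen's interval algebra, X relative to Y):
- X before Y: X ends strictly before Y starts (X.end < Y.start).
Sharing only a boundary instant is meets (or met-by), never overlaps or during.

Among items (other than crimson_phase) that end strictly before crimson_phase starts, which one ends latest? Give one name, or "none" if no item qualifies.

violet_phase

Target crimson_phase = [t=163, t=194].
amber_phase [t=123, t=177] → overlaps → excluded.
blue_phase [t=88, t=114] → before → candidate.
cyan_phase [t=103, t=121] → before → candidate.
gold_phase [t=25, t=107] → before → candidate.
green_phase [t=52, t=147] → before → candidate.
red_phase [t=79, t=92] → before → candidate.
teal_phase [t=160, t=163] → meets → excluded.
violet_phase [t=71, t=150] → before → candidate.
Among candidates, latest end is t=150 → violet_phase.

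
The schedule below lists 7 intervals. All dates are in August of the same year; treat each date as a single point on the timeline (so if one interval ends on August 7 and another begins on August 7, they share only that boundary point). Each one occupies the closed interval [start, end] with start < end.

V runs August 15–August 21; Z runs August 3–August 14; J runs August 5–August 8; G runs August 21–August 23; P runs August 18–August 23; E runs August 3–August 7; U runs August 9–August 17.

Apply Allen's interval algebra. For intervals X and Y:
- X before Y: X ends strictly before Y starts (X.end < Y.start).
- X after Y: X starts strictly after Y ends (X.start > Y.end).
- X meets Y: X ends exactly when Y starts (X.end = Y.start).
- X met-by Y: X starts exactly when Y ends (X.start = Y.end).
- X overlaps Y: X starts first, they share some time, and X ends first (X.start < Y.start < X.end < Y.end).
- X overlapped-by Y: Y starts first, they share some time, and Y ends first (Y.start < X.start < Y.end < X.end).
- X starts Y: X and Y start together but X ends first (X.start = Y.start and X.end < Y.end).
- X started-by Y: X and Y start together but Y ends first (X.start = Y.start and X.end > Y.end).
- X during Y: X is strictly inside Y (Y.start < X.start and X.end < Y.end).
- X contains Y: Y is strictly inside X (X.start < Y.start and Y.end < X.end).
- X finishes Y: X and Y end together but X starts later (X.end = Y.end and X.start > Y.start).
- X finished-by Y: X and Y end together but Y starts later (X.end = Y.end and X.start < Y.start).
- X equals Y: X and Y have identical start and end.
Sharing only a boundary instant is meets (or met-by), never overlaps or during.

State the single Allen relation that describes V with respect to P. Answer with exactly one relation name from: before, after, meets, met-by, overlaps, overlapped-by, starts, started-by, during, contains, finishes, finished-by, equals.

V = [August 15, August 21]; P = [August 18, August 23].
Compare endpoints: V.start < P.start, V.start < P.end, V.end > P.start, V.end < P.end.
That pattern is 'overlaps'.

overlaps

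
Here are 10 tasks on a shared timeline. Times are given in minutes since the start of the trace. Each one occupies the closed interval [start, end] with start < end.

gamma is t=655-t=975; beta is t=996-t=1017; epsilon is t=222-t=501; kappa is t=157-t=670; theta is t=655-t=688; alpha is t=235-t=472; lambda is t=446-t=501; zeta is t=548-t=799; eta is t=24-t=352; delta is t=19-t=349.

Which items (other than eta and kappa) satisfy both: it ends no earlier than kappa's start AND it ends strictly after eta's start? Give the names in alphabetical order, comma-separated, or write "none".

alpha, beta, delta, epsilon, gamma, lambda, theta, zeta

Conditions: its end is no earlier than kappa's start (X.end >= t=157) AND its end is strictly after eta's start (X.end > t=24).
alpha: end t=472 >= t=157? ✓; end t=472 > t=24? ✓ → yes.
beta: end t=1017 >= t=157? ✓; end t=1017 > t=24? ✓ → yes.
delta: end t=349 >= t=157? ✓; end t=349 > t=24? ✓ → yes.
epsilon: end t=501 >= t=157? ✓; end t=501 > t=24? ✓ → yes.
gamma: end t=975 >= t=157? ✓; end t=975 > t=24? ✓ → yes.
lambda: end t=501 >= t=157? ✓; end t=501 > t=24? ✓ → yes.
theta: end t=688 >= t=157? ✓; end t=688 > t=24? ✓ → yes.
zeta: end t=799 >= t=157? ✓; end t=799 > t=24? ✓ → yes.
Result: alpha, beta, delta, epsilon, gamma, lambda, theta, zeta.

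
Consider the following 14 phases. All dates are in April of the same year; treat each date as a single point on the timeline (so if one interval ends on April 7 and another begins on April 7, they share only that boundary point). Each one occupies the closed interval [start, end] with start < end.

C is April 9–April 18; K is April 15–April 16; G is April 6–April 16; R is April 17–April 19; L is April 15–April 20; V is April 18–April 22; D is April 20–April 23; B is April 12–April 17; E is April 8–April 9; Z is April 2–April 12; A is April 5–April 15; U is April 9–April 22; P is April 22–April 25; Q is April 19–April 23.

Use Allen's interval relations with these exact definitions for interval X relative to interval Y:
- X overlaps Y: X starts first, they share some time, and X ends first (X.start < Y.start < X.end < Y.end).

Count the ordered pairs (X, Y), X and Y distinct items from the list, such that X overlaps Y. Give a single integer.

24

Checking all 182 ordered pairs for relation 'overlaps'; matching pairs in alphabetical order:
(A, B): A overlaps B ✓
(A, C): A overlaps C ✓
(A, G): A overlaps G ✓
(A, U): A overlaps U ✓
(B, L): B overlaps L ✓
(C, L): C overlaps L ✓
(C, R): C overlaps R ✓
(D, P): D overlaps P ✓
(G, B): G overlaps B ✓
(G, C): G overlaps C ✓
(G, L): G overlaps L ✓
(G, U): G overlaps U ✓
(L, Q): L overlaps Q ✓
(L, V): L overlaps V ✓
(Q, P): Q overlaps P ✓
(R, V): R overlaps V ✓
(U, D): U overlaps D ✓
(U, Q): U overlaps Q ✓
(V, D): V overlaps D ✓
(V, Q): V overlaps Q ✓
(Z, A): Z overlaps A ✓
(Z, C): Z overlaps C ✓
(Z, G): Z overlaps G ✓
(Z, U): Z overlaps U ✓
Count: 24.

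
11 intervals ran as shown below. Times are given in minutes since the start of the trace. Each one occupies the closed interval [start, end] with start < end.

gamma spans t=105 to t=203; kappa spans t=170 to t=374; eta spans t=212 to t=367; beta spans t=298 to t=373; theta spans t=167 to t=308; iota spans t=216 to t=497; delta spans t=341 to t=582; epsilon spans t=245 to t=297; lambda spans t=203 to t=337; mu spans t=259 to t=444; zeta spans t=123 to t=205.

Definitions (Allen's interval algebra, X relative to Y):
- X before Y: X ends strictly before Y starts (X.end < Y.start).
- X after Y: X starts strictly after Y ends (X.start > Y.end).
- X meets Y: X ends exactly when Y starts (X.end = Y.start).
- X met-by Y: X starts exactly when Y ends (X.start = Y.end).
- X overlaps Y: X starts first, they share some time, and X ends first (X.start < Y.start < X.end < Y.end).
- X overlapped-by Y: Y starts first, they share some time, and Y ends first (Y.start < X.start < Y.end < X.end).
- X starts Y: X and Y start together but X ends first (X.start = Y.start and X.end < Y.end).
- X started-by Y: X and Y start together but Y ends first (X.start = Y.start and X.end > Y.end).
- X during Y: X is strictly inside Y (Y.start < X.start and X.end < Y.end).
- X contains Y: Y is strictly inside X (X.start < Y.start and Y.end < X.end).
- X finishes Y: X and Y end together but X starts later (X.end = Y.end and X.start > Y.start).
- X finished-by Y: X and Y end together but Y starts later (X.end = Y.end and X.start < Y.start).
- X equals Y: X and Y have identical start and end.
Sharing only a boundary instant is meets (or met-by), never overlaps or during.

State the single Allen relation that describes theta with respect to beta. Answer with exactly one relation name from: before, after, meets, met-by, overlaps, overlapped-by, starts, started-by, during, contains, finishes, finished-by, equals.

theta = [t=167, t=308]; beta = [t=298, t=373].
Compare endpoints: theta.start < beta.start, theta.start < beta.end, theta.end > beta.start, theta.end < beta.end.
That pattern is 'overlaps'.

overlaps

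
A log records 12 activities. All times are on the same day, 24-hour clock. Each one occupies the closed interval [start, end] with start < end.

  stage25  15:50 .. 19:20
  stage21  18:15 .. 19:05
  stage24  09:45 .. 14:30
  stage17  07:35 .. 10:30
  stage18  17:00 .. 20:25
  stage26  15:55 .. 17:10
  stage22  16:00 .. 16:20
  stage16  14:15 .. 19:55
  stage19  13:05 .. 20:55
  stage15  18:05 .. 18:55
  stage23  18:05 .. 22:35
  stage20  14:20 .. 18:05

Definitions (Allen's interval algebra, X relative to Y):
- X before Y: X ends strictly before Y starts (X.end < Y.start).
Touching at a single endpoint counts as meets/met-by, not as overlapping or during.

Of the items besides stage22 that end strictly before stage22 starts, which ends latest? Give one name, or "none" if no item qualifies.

Target stage22 = [16:00, 16:20].
stage15 [18:05, 18:55] → after → excluded.
stage16 [14:15, 19:55] → contains → excluded.
stage17 [07:35, 10:30] → before → candidate.
stage18 [17:00, 20:25] → after → excluded.
stage19 [13:05, 20:55] → contains → excluded.
stage20 [14:20, 18:05] → contains → excluded.
stage21 [18:15, 19:05] → after → excluded.
stage23 [18:05, 22:35] → after → excluded.
stage24 [09:45, 14:30] → before → candidate.
stage25 [15:50, 19:20] → contains → excluded.
stage26 [15:55, 17:10] → contains → excluded.
Among candidates, latest end is 14:30 → stage24.

stage24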